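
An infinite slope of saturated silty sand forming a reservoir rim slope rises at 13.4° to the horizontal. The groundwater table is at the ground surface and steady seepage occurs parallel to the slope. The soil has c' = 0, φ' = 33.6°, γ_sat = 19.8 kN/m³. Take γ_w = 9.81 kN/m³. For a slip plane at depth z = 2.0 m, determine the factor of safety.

FS = 1.41

With seepage parallel to the slope and the water table at the surface, the effective normal stress on the slip plane uses the buoyant unit weight γ' = γ_sat − γ_w while the driving shear stress uses γ_sat:
FS = [c' + γ' z cos²β tanφ'] / [γ_sat z sinβ cosβ]
(For c' = 0 this reduces to FS = (γ'/γ_sat)·tanφ'/tanβ.)
γ' = 19.8 − 9.81 = 9.99 kN/m³
Numerator = 0.0 + 9.99·2.0·cos²13.4°·tan33.6° = 0.0 + 9.99·2.0·0.9463·0.6644 = 12.562 kPa
Denominator = 19.8·2.0·sin13.4°·cos13.4° = 19.8·2.0·0.2317·0.9728 = 8.927 kPa
FS = 12.562 / 8.927 = 1.407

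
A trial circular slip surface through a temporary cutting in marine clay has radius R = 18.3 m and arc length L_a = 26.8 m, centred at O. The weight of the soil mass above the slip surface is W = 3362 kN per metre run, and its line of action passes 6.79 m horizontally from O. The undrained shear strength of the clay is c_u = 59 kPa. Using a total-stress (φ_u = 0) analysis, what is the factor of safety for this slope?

FS = 1.27

Taking moments about the centre O, the resisting moment is provided by the undrained shear strength acting along the arc:
M_R = c_u·L_a·R = 59·26.80·18.3 = 28936.0 kN·m/m
M_D = W·d = 3362·6.79 = 22828.0 kN·m/m
FS = M_R / M_D = 28936.0 / 22828.0 = 1.268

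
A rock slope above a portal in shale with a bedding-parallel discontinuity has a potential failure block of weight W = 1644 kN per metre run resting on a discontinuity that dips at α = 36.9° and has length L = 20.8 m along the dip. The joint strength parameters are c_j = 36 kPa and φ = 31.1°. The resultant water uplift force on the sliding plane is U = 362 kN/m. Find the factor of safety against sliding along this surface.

FS = 1.34

Resolving the block weight along and normal to the plane and applying the Mohr–Coulomb strength on the joint:
N' = W cosα − U = 1644·cos36.9° − 362 = 952.7 kN/m
Driving force T = W sinα = 1644·sin36.9° = 987.1 kN/m
Resisting force R = c_j·L + N'·tanφ = 36·20.8 + 952.7·tan31.1° = 748.8 + 574.7 = 1323.5 kN/m
FS = R / T = 1323.5 / 987.1 = 1.341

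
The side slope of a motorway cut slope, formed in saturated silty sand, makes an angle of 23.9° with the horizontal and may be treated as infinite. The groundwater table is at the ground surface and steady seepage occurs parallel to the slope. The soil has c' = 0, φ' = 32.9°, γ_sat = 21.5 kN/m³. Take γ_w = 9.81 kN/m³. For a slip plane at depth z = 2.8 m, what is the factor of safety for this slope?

With seepage parallel to the slope and the water table at the surface, the effective normal stress on the slip plane uses the buoyant unit weight γ' = γ_sat − γ_w while the driving shear stress uses γ_sat:
FS = [c' + γ' z cos²β tanφ'] / [γ_sat z sinβ cosβ]
(For c' = 0 this reduces to FS = (γ'/γ_sat)·tanφ'/tanβ.)
γ' = 21.5 − 9.81 = 11.69 kN/m³
Numerator = 0.0 + 11.69·2.8·cos²23.9°·tan32.9° = 0.0 + 11.69·2.8·0.8359·0.6469 = 17.700 kPa
Denominator = 21.5·2.8·sin23.9°·cos23.9° = 21.5·2.8·0.4051·0.9143 = 22.298 kPa
FS = 17.700 / 22.298 = 0.794

FS = 0.79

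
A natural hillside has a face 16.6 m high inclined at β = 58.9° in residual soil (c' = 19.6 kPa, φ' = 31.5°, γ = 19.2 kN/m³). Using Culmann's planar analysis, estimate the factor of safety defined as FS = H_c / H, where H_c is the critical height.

FS = 1.60

H_c = (4c'/γ) · sinβ cosφ' / [1 − cos(β − φ')]
    = (4·19.6/19.2) · sin58.9°·cos31.5° / [1 − cos27.4°]
    = 4.083 · 0.7301 / 0.1122 = 26.57 m
FS = H_c / H = 26.57 / 16.6 = 1.601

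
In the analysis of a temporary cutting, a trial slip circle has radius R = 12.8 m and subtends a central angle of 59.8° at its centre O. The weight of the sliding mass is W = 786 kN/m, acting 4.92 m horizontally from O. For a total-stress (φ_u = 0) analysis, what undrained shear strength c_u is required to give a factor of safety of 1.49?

c_u = 33.7 kPa

FS = c_u·L_a·R / (W·d), so c_u = FS·W·d / (L_a·R).
Arc length L_a = R·θ = 12.8·(59.8°·π/180) = 12.8·1.0437 = 13.36 m
c_u = 1.49·786·4.92 / (13.36·12.8) = 5762.0 / 171.00 = 33.70 kPa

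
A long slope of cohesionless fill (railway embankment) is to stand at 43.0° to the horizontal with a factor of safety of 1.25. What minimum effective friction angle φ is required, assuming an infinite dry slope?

FS = tanφ/tanβ ⇒ tanφ = FS · tanβ = 1.25 · tan43.0° = 1.1656
φ = arctan(1.1656) = 49.37°

φ = 49.4°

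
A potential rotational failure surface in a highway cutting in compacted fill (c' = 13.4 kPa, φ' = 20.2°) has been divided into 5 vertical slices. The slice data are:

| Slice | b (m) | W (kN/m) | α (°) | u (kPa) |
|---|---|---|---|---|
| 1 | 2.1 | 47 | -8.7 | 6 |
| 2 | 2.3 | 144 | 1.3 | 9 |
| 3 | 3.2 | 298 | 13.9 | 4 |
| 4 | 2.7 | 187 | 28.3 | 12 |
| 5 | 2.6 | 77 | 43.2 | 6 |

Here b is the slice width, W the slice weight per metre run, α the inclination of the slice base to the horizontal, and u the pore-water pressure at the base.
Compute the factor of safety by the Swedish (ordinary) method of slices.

Ordinary method of slices: FS = Σ[c'·Δl_i + (W_i cosα_i − u_i·Δl_i)·tanφ'] / Σ W_i sinα_i, with Δl_i = b_i / cosα_i.
Slice 1: Δl = 2.1/cos(-8.7°) = 2.124 m; N'_1 = 47·cos(-8.7°) − 6·2.124 = 33.7; c'Δl = 28.47; W sinα = -7.1
Slice 2: Δl = 2.3/cos1.3° = 2.301 m; N'_2 = 144·cos1.3° − 9·2.301 = 123.3; c'Δl = 30.83; W sinα = 3.3
Slice 3: Δl = 3.2/cos13.9° = 3.297 m; N'_3 = 298·cos13.9° − 4·3.297 = 276.1; c'Δl = 44.17; W sinα = 71.6
Slice 4: Δl = 2.7/cos28.3° = 3.067 m; N'_4 = 187·cos28.3° − 12·3.067 = 127.9; c'Δl = 41.09; W sinα = 88.7
Slice 5: Δl = 2.6/cos43.2° = 3.567 m; N'_5 = 77·cos43.2° − 6·3.567 = 34.7; c'Δl = 47.79; W sinα = 52.7
Σc'Δl = 192.4 kN/m; ΣN' = 595.6 kN/m; ΣW sinα = 209.1 kN/m
Resisting = 192.4 + 595.6·tan20.2° = 192.4 + 219.2 = 411.5 kN/m
FS = 411.5 / 209.1 = 1.968

FS = 1.97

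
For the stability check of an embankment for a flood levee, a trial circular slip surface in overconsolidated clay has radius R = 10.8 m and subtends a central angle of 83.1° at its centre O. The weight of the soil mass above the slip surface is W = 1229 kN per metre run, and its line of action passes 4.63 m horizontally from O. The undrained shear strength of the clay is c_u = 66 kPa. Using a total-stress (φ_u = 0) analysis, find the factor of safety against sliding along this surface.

Taking moments about the centre O, the resisting moment is provided by the undrained shear strength acting along the arc:
Arc length L_a = R·θ = 10.8·(83.1°·π/180) = 10.8·1.4504 = 15.66 m
M_R = c_u·L_a·R = 66·15.66·10.8 = 11165.3 kN·m/m
M_D = W·d = 1229·4.63 = 5690.3 kN·m/m
FS = M_R / M_D = 11165.3 / 5690.3 = 1.962

FS = 1.96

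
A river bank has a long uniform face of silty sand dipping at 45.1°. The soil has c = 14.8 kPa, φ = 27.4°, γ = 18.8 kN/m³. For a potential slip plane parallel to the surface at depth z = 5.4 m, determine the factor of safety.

FS = 0.81

For an infinite slope with a slip plane parallel to the surface (no pore pressure): FS = [c + γz cos²β tanφ] / [γz sinβ cosβ].
γz = 18.8·5.4 = 101.52 kN/m²
Numerator = 14.8 + 101.52·cos²45.1°·tan27.4° = 14.8 + 101.52·0.4983·0.5184 = 41.020 kPa
Denominator = 101.52·sin45.1°·cos45.1° = 101.52·0.7083·0.7059 = 50.760 kPa
FS = 41.020 / 50.760 = 0.808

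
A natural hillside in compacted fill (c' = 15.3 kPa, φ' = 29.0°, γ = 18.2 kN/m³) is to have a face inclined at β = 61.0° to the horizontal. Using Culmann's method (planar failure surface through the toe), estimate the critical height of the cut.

Culmann's analysis gives the critical failure plane at α_cr = (β + φ')/2 = (61.0 + 29.0)/2 = 45.0°, and the critical height
H_c = (4c'/γ) · sinβ cosφ' / [1 − cos(β − φ')]
    = (4·15.3/18.2) · sin61.0°·cos29.0° / [1 − cos(32.0°)]
    = 3.363 · 0.8746·0.8746 / [1 − 0.8480]
    = 3.363 · 0.7650 / 0.1520
    = 16.93 m

H_c = 16.93 m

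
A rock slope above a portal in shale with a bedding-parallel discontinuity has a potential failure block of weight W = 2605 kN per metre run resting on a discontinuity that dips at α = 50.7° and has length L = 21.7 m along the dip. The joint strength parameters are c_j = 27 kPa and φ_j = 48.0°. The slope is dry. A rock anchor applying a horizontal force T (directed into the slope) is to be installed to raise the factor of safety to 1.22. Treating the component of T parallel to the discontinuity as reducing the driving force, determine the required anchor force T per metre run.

T = 25 kN/m

Resolving forces along and normal to the sliding plane, with the horizontal anchor force T adding T·sinα to the effective normal force and T·cosα acting up the plane against the driving force:
FS = [c_jL + (W cosα + T sinα) tanφ_j] / [W sinα − T cosα]
Without the anchor: N' = 1650.0 kN/m, driving T_d = 2015.9 kN/m, resisting R = 27·21.7 + 1650.0·tan48.0° = 2418.4 kN/m, FS = 1.20.
Setting FS = 1.22 and solving for T:
1.22·(2015.9 − T cos50.7°) = 2418.4 + T sin50.7°·tan48.0°
T·(sin50.7°·tan48.0° + 1.22·cos50.7°) = 1.22·2015.9 − 2418.4
T·(0.7738·1.1106 + 1.22·0.6334) = 2459.3 − 2418.4 = 41.0
T·1.6322 = 41.0
T = 25.1 kN/m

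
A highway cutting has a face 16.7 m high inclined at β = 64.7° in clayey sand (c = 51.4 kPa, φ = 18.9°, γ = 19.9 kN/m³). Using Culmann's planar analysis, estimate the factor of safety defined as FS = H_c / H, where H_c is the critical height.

H_c = (4c/γ) · sinβ cosφ / [1 − cos(β − φ)]
    = (4·51.4/19.9) · sin64.7°·cos18.9° / [1 − cos45.8°]
    = 10.332 · 0.8553 / 0.3028 = 29.18 m
FS = H_c / H = 29.18 / 16.7 = 1.747

FS = 1.75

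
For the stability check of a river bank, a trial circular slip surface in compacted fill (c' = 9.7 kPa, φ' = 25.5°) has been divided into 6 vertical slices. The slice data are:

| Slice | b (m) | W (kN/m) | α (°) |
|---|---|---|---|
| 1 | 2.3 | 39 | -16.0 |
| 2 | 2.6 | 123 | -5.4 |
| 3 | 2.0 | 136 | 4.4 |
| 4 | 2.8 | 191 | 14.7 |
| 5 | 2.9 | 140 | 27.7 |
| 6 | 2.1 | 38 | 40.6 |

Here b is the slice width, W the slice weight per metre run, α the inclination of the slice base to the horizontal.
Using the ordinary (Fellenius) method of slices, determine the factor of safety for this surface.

FS = 3.61

Ordinary method of slices: FS = Σ[c'·Δl_i + (W_i cosα_i)·tanφ'] / Σ W_i sinα_i, with Δl_i = b_i / cosα_i.
Slice 1: Δl = 2.3/cos(-16.0°) = 2.393 m; N'_1 = 39·cos(-16.0°) = 37.5; c'Δl = 23.21; W sinα = -10.7
Slice 2: Δl = 2.6/cos(-5.4°) = 2.612 m; N'_2 = 123·cos(-5.4°) = 122.5; c'Δl = 25.33; W sinα = -11.6
Slice 3: Δl = 2.0/cos4.4° = 2.006 m; N'_3 = 136·cos4.4° = 135.6; c'Δl = 19.46; W sinα = 10.4
Slice 4: Δl = 2.8/cos14.7° = 2.895 m; N'_4 = 191·cos14.7° = 184.7; c'Δl = 28.08; W sinα = 48.5
Slice 5: Δl = 2.9/cos27.7° = 3.275 m; N'_5 = 140·cos27.7° = 124.0; c'Δl = 31.77; W sinα = 65.1
Slice 6: Δl = 2.1/cos40.6° = 2.766 m; N'_6 = 38·cos40.6° = 28.9; c'Δl = 26.83; W sinα = 24.7
Σc'Δl = 154.7 kN/m; ΣN' = 633.1 kN/m; ΣW sinα = 126.4 kN/m
Resisting = 154.7 + 633.1·tan25.5° = 154.7 + 302.0 = 456.6 kN/m
FS = 456.6 / 126.4 = 3.613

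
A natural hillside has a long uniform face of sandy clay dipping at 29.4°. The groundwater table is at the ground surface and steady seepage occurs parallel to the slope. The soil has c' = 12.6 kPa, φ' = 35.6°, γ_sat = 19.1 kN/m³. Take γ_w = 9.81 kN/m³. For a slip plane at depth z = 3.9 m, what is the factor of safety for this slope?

FS = 1.01

With seepage parallel to the slope and the water table at the surface, the effective normal stress on the slip plane uses the buoyant unit weight γ' = γ_sat − γ_w while the driving shear stress uses γ_sat:
FS = [c' + γ' z cos²β tanφ'] / [γ_sat z sinβ cosβ]
γ' = 19.1 − 9.81 = 9.29 kN/m³
Numerator = 12.6 + 9.29·3.9·cos²29.4°·tan35.6° = 12.6 + 9.29·3.9·0.7590·0.7159 = 32.288 kPa
Denominator = 19.1·3.9·sin29.4°·cos29.4° = 19.1·3.9·0.4909·0.8712 = 31.858 kPa
FS = 32.288 / 31.858 = 1.013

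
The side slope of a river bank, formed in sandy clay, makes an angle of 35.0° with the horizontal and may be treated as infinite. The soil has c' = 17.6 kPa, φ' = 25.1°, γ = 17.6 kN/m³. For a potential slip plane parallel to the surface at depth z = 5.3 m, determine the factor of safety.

For an infinite slope with a slip plane parallel to the surface (no pore pressure): FS = [c' + γz cos²β tanφ'] / [γz sinβ cosβ].
γz = 17.6·5.3 = 93.28 kN/m²
Numerator = 17.6 + 93.28·cos²35.0°·tan25.1° = 17.6 + 93.28·0.6710·0.4684 = 46.920 kPa
Denominator = 93.28·sin35.0°·cos35.0° = 93.28·0.5736·0.8192 = 43.827 kPa
FS = 46.920 / 43.827 = 1.071

FS = 1.07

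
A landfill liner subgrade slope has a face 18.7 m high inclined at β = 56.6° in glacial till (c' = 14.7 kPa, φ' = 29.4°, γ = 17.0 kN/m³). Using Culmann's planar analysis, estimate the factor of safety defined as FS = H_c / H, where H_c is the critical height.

FS = 1.22

H_c = (4c'/γ) · sinβ cosφ' / [1 − cos(β − φ')]
    = (4·14.7/17.0) · sin56.6°·cos29.4° / [1 − cos27.2°]
    = 3.459 · 0.7273 / 0.1106 = 22.75 m
FS = H_c / H = 22.75 / 18.7 = 1.217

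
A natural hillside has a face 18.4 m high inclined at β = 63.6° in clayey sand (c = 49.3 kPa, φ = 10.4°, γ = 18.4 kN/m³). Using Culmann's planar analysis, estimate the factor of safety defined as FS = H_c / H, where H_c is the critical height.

H_c = (4c/γ) · sinβ cosφ / [1 − cos(β − φ)]
    = (4·49.3/18.4) · sin63.6°·cos10.4° / [1 − cos53.2°]
    = 10.717 · 0.8810 / 0.4010 = 23.55 m
FS = H_c / H = 23.55 / 18.4 = 1.280

FS = 1.28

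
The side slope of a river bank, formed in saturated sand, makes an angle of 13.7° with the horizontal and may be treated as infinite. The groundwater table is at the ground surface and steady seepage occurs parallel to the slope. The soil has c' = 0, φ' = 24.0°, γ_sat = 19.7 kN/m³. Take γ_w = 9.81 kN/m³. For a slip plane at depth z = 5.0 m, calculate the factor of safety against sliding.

With seepage parallel to the slope and the water table at the surface, the effective normal stress on the slip plane uses the buoyant unit weight γ' = γ_sat − γ_w while the driving shear stress uses γ_sat:
FS = [c' + γ' z cos²β tanφ'] / [γ_sat z sinβ cosβ]
(For c' = 0 this reduces to FS = (γ'/γ_sat)·tanφ'/tanβ.)
γ' = 19.7 − 9.81 = 9.89 kN/m³
Numerator = 0.0 + 9.89·5.0·cos²13.7°·tan24.0° = 0.0 + 9.89·5.0·0.9439·0.4452 = 20.782 kPa
Denominator = 19.7·5.0·sin13.7°·cos13.7° = 19.7·5.0·0.2368·0.9715 = 22.665 kPa
FS = 20.782 / 22.665 = 0.917

FS = 0.92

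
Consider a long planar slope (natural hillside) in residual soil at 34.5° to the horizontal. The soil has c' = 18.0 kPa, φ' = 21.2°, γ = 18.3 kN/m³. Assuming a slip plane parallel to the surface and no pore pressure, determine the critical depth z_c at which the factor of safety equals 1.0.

z_c = 4.84 m

Setting FS = 1.00 in FS = [c' + γz cos²β tanφ'] / [γz sinβ cosβ] and solving for z:
z = c' / [γ cosβ (FS·sinβ − cosβ·tanφ')]
  = 18.0 / [18.3·cos34.5°·(1.00·sin34.5° − cos34.5°·tan21.2°)]
  = 18.0 / [18.3·0.8241·(1.00·0.5664 − 0.8241·0.3879)]
  = 18.0 / 3.7213 = 4.837 m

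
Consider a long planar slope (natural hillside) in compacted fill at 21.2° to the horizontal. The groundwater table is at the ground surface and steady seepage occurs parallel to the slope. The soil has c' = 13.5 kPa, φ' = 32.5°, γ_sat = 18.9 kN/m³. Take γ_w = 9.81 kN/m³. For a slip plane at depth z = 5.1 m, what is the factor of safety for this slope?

With seepage parallel to the slope and the water table at the surface, the effective normal stress on the slip plane uses the buoyant unit weight γ' = γ_sat − γ_w while the driving shear stress uses γ_sat:
FS = [c' + γ' z cos²β tanφ'] / [γ_sat z sinβ cosβ]
γ' = 18.9 − 9.81 = 9.09 kN/m³
Numerator = 13.5 + 9.09·5.1·cos²21.2°·tan32.5° = 13.5 + 9.09·5.1·0.8692·0.6371 = 39.172 kPa
Denominator = 18.9·5.1·sin21.2°·cos21.2° = 18.9·5.1·0.3616·0.9323 = 32.498 kPa
FS = 39.172 / 32.498 = 1.205

FS = 1.21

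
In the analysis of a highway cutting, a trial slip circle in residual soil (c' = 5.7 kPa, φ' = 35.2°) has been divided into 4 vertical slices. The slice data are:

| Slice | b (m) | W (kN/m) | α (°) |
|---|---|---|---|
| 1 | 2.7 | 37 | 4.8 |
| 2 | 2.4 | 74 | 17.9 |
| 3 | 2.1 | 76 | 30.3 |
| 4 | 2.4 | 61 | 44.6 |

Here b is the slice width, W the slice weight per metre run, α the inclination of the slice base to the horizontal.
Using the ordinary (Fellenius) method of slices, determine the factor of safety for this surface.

Ordinary method of slices: FS = Σ[c'·Δl_i + (W_i cosα_i)·tanφ'] / Σ W_i sinα_i, with Δl_i = b_i / cosα_i.
Slice 1: Δl = 2.7/cos4.8° = 2.710 m; N'_1 = 37·cos4.8° = 36.9; c'Δl = 15.44; W sinα = 3.1
Slice 2: Δl = 2.4/cos17.9° = 2.522 m; N'_2 = 74·cos17.9° = 70.4; c'Δl = 14.38; W sinα = 22.7
Slice 3: Δl = 2.1/cos30.3° = 2.432 m; N'_3 = 76·cos30.3° = 65.6; c'Δl = 13.86; W sinα = 38.3
Slice 4: Δl = 2.4/cos44.6° = 3.371 m; N'_4 = 61·cos44.6° = 43.4; c'Δl = 19.21; W sinα = 42.8
Σc'Δl = 62.9 kN/m; ΣN' = 216.3 kN/m; ΣW sinα = 107.0 kN/m
Resisting = 62.9 + 216.3·tan35.2° = 62.9 + 152.6 = 215.5 kN/m
FS = 215.5 / 107.0 = 2.014

FS = 2.01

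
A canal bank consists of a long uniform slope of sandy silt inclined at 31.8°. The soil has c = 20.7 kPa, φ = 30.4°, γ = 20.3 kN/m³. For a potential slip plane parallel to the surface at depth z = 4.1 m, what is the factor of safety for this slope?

FS = 1.50

For an infinite slope with a slip plane parallel to the surface (no pore pressure): FS = [c + γz cos²β tanφ] / [γz sinβ cosβ].
γz = 20.3·4.1 = 83.23 kN/m²
Numerator = 20.7 + 83.23·cos²31.8°·tan30.4° = 20.7 + 83.23·0.7223·0.5867 = 55.971 kPa
Denominator = 83.23·sin31.8°·cos31.8° = 83.23·0.5270·0.8499 = 37.275 kPa
FS = 55.971 / 37.275 = 1.502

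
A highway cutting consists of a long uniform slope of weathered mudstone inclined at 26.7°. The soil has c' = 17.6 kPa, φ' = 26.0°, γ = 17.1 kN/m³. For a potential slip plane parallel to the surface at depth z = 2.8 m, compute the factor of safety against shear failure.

For an infinite slope with a slip plane parallel to the surface (no pore pressure): FS = [c' + γz cos²β tanφ'] / [γz sinβ cosβ].
γz = 17.1·2.8 = 47.88 kN/m²
Numerator = 17.6 + 47.88·cos²26.7°·tan26.0° = 17.6 + 47.88·0.7981·0.4877 = 36.238 kPa
Denominator = 47.88·sin26.7°·cos26.7° = 47.88·0.4493·0.8934 = 19.219 kPa
FS = 36.238 / 19.219 = 1.885

FS = 1.89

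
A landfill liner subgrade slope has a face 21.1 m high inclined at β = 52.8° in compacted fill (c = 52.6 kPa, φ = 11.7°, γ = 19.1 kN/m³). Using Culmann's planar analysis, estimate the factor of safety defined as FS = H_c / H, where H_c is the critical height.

H_c = (4c/γ) · sinβ cosφ / [1 − cos(β − φ)]
    = (4·52.6/19.1) · sin52.8°·cos11.7° / [1 − cos41.1°]
    = 11.016 · 0.7800 / 0.2464 = 34.87 m
FS = H_c / H = 34.87 / 21.1 = 1.652

FS = 1.65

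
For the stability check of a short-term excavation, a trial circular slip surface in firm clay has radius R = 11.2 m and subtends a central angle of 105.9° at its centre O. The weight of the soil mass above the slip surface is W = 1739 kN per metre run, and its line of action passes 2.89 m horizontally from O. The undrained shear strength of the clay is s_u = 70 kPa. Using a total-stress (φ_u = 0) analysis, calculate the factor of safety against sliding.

Taking moments about the centre O, the resisting moment is provided by the undrained shear strength acting along the arc:
Arc length L_a = R·θ = 11.2·(105.9°·π/180) = 11.2·1.8483 = 20.70 m
M_R = s_u·L_a·R = 70·20.70·11.2 = 16229.6 kN·m/m
M_D = W·d = 1739·2.89 = 5025.7 kN·m/m
FS = M_R / M_D = 16229.6 / 5025.7 = 3.229

FS = 3.23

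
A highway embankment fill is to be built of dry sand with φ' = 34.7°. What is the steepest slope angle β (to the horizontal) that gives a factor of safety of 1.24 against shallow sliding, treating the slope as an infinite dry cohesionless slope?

β = 29.2°

For an infinite dry cohesionless slope FS = tanφ'/tanβ, so tanβ = tanφ' / FS.
tanβ = tan34.7° / 1.24 = 0.6924 / 1.24 = 0.5584
β = arctan(0.5584) = 29.18°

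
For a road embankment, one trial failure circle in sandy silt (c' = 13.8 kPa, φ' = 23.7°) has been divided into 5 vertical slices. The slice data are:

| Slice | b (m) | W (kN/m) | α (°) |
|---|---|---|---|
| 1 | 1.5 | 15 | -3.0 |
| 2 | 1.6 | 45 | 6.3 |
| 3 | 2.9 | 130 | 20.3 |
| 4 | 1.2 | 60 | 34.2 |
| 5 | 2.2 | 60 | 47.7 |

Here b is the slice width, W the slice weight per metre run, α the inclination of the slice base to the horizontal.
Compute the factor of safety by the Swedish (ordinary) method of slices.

FS = 2.12

Ordinary method of slices: FS = Σ[c'·Δl_i + (W_i cosα_i)·tanφ'] / Σ W_i sinα_i, with Δl_i = b_i / cosα_i.
Slice 1: Δl = 1.5/cos(-3.0°) = 1.502 m; N'_1 = 15·cos(-3.0°) = 15.0; c'Δl = 20.73; W sinα = -0.8
Slice 2: Δl = 1.6/cos6.3° = 1.610 m; N'_2 = 45·cos6.3° = 44.7; c'Δl = 22.21; W sinα = 4.9
Slice 3: Δl = 2.9/cos20.3° = 3.092 m; N'_3 = 130·cos20.3° = 121.9; c'Δl = 42.67; W sinα = 45.1
Slice 4: Δl = 1.2/cos34.2° = 1.451 m; N'_4 = 60·cos34.2° = 49.6; c'Δl = 20.02; W sinα = 33.7
Slice 5: Δl = 2.2/cos47.7° = 3.269 m; N'_5 = 60·cos47.7° = 40.4; c'Δl = 45.11; W sinα = 44.4
Σc'Δl = 150.7 kN/m; ΣN' = 271.6 kN/m; ΣW sinα = 127.4 kN/m
Resisting = 150.7 + 271.6·tan23.7° = 150.7 + 119.2 = 270.0 kN/m
FS = 270.0 / 127.4 = 2.120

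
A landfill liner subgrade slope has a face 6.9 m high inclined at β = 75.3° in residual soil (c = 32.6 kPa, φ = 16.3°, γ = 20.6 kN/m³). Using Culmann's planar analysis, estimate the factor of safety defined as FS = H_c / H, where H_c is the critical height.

FS = 1.76

H_c = (4c/γ) · sinβ cosφ / [1 − cos(β − φ)]
    = (4·32.6/20.6) · sin75.3°·cos16.3° / [1 − cos59.0°]
    = 6.330 · 0.9284 / 0.4850 = 12.12 m
FS = H_c / H = 12.12 / 6.9 = 1.756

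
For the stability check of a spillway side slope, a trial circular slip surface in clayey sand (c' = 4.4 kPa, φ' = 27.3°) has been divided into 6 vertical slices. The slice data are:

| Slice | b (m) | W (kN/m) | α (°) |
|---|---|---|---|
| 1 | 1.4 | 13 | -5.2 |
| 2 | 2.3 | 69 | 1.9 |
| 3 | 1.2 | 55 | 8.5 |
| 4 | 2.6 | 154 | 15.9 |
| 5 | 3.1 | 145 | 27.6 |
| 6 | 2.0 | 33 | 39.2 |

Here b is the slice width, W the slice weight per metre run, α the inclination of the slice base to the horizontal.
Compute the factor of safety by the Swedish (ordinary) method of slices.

FS = 2.06

Ordinary method of slices: FS = Σ[c'·Δl_i + (W_i cosα_i)·tanφ'] / Σ W_i sinα_i, with Δl_i = b_i / cosα_i.
Slice 1: Δl = 1.4/cos(-5.2°) = 1.406 m; N'_1 = 13·cos(-5.2°) = 12.9; c'Δl = 6.19; W sinα = -1.2
Slice 2: Δl = 2.3/cos1.9° = 2.301 m; N'_2 = 69·cos1.9° = 69.0; c'Δl = 10.13; W sinα = 2.3
Slice 3: Δl = 1.2/cos8.5° = 1.213 m; N'_3 = 55·cos8.5° = 54.4; c'Δl = 5.34; W sinα = 8.1
Slice 4: Δl = 2.6/cos15.9° = 2.703 m; N'_4 = 154·cos15.9° = 148.1; c'Δl = 11.90; W sinα = 42.2
Slice 5: Δl = 3.1/cos27.6° = 3.498 m; N'_5 = 145·cos27.6° = 128.5; c'Δl = 15.39; W sinα = 67.2
Slice 6: Δl = 2.0/cos39.2° = 2.581 m; N'_6 = 33·cos39.2° = 25.6; c'Δl = 11.36; W sinα = 20.9
Σc'Δl = 60.3 kN/m; ΣN' = 438.5 kN/m; ΣW sinα = 139.5 kN/m
Resisting = 60.3 + 438.5·tan27.3° = 60.3 + 226.3 = 286.6 kN/m
FS = 286.6 / 139.5 = 2.055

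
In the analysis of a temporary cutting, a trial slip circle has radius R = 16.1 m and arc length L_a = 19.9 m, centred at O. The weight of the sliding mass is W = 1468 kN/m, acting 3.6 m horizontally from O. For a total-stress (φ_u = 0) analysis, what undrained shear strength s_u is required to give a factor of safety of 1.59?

FS = s_u·L_a·R / (W·d), so s_u = FS·W·d / (L_a·R).
s_u = 1.59·1468·3.6 / (19.90·16.1) = 8402.8 / 320.39 = 26.23 kPa

s_u = 26.2 kPa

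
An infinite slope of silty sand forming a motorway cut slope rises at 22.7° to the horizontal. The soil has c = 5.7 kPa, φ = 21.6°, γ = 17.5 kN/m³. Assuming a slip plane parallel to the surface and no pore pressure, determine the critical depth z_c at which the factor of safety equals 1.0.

z_c = 17.10 m

Setting FS = 1.00 in FS = [c + γz cos²β tanφ] / [γz sinβ cosβ] and solving for z:
z = c / [γ cosβ (FS·sinβ − cosβ·tanφ)]
  = 5.7 / [17.5·cos22.7°·(1.00·sin22.7° − cos22.7°·tan21.6°)]
  = 5.7 / [17.5·0.9225·(1.00·0.3859 − 0.9225·0.3959)]
  = 5.7 / 0.3333 = 17.100 m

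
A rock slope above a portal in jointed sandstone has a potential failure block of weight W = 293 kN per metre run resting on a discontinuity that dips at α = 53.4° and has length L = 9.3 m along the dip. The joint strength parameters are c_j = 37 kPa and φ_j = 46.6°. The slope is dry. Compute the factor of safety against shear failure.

Resolving the block weight along and normal to the plane and applying the Mohr–Coulomb strength on the joint:
N' = W cosα = 293·cos53.4° = 174.7 kN/m
Driving force T = W sinα = 293·sin53.4° = 235.2 kN/m
Resisting force R = c_j·L + N'·tanφ_j = 37·9.3 + 174.7·tan46.6° = 344.1 + 184.7 = 528.8 kN/m
FS = R / T = 528.8 / 235.2 = 2.248

FS = 2.25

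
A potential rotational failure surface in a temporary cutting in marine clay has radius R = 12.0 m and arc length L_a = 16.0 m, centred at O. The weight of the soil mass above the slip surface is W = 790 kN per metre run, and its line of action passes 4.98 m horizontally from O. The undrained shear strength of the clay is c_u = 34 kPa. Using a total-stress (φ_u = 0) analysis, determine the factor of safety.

Taking moments about the centre O, the resisting moment is provided by the undrained shear strength acting along the arc:
M_R = c_u·L_a·R = 34·16.00·12.0 = 6528.0 kN·m/m
M_D = W·d = 790·4.98 = 3934.2 kN·m/m
FS = M_R / M_D = 6528.0 / 3934.2 = 1.659

FS = 1.66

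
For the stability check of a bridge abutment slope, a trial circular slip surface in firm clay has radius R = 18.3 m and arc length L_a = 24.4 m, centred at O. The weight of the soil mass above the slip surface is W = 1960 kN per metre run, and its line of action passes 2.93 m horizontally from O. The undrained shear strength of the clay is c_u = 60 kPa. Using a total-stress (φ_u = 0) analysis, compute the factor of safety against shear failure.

Taking moments about the centre O, the resisting moment is provided by the undrained shear strength acting along the arc:
M_R = c_u·L_a·R = 60·24.40·18.3 = 26791.2 kN·m/m
M_D = W·d = 1960·2.93 = 5742.8 kN·m/m
FS = M_R / M_D = 26791.2 / 5742.8 = 4.665

FS = 4.67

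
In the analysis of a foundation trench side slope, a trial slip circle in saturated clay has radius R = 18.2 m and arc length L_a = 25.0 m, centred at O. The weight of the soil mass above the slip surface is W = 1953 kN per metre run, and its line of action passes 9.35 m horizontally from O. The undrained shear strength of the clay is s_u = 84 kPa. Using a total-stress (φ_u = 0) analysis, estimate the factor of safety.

Taking moments about the centre O, the resisting moment is provided by the undrained shear strength acting along the arc:
M_R = s_u·L_a·R = 84·25.00·18.2 = 38220.0 kN·m/m
M_D = W·d = 1953·9.35 = 18260.5 kN·m/m
FS = M_R / M_D = 38220.0 / 18260.5 = 2.093

FS = 2.09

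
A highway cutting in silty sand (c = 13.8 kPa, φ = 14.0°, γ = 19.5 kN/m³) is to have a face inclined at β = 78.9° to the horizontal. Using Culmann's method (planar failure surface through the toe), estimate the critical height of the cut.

H_c = 4.68 m

Culmann's analysis gives the critical failure plane at α_cr = (β + φ)/2 = (78.9 + 14.0)/2 = 46.5°, and the critical height
H_c = (4c/γ) · sinβ cosφ / [1 − cos(β − φ)]
    = (4·13.8/19.5) · sin78.9°·cos14.0° / [1 − cos(64.9°)]
    = 2.831 · 0.9813·0.9703 / [1 − 0.4242]
    = 2.831 · 0.9521 / 0.5758
    = 4.68 m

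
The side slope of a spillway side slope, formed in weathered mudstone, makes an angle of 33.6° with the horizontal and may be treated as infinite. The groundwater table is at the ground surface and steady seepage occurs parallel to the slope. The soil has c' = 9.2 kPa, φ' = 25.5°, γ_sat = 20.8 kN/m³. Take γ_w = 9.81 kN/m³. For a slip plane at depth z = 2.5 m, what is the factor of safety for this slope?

With seepage parallel to the slope and the water table at the surface, the effective normal stress on the slip plane uses the buoyant unit weight γ' = γ_sat − γ_w while the driving shear stress uses γ_sat:
FS = [c' + γ' z cos²β tanφ'] / [γ_sat z sinβ cosβ]
γ' = 20.8 − 9.81 = 10.99 kN/m³
Numerator = 9.2 + 10.99·2.5·cos²33.6°·tan25.5° = 9.2 + 10.99·2.5·0.6938·0.4770 = 18.292 kPa
Denominator = 20.8·2.5·sin33.6°·cos33.6° = 20.8·2.5·0.5534·0.8329 = 23.968 kPa
FS = 18.292 / 23.968 = 0.763

FS = 0.76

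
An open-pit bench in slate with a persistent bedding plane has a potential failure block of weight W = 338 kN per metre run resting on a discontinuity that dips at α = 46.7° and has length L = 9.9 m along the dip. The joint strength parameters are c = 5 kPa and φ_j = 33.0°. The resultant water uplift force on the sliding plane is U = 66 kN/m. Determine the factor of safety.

Resolving the block weight along and normal to the plane and applying the Mohr–Coulomb strength on the joint:
N' = W cosα − U = 338·cos46.7° − 66 = 165.8 kN/m
Driving force T = W sinα = 338·sin46.7° = 246.0 kN/m
Resisting force R = c·L + N'·tanφ_j = 5·9.9 + 165.8·tan33.0° = 49.5 + 107.7 = 157.2 kN/m
FS = R / T = 157.2 / 246.0 = 0.639

FS = 0.64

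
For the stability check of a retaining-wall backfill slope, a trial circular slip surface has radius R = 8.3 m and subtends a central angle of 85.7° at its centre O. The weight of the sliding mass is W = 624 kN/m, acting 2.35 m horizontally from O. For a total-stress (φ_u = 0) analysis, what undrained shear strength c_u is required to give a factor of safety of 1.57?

c_u = 22.3 kPa

FS = c_u·L_a·R / (W·d), so c_u = FS·W·d / (L_a·R).
Arc length L_a = R·θ = 8.3·(85.7°·π/180) = 8.3·1.4957 = 12.41 m
c_u = 1.57·624·2.35 / (12.41·8.3) = 2302.2 / 103.04 = 22.34 kPa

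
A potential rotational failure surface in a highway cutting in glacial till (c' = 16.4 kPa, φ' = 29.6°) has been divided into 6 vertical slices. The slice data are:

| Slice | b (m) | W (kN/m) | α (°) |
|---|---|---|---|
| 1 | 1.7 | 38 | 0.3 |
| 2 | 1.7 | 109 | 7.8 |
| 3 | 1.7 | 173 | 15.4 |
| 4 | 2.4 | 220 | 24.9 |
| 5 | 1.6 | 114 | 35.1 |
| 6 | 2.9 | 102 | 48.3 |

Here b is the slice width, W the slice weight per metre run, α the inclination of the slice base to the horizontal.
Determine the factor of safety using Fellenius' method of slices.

Ordinary method of slices: FS = Σ[c'·Δl_i + (W_i cosα_i)·tanφ'] / Σ W_i sinα_i, with Δl_i = b_i / cosα_i.
Slice 1: Δl = 1.7/cos0.3° = 1.700 m; N'_1 = 38·cos0.3° = 38.0; c'Δl = 27.88; W sinα = 0.2
Slice 2: Δl = 1.7/cos7.8° = 1.716 m; N'_2 = 109·cos7.8° = 108.0; c'Δl = 28.14; W sinα = 14.8
Slice 3: Δl = 1.7/cos15.4° = 1.763 m; N'_3 = 173·cos15.4° = 166.8; c'Δl = 28.92; W sinα = 45.9
Slice 4: Δl = 2.4/cos24.9° = 2.646 m; N'_4 = 220·cos24.9° = 199.5; c'Δl = 43.39; W sinα = 92.6
Slice 5: Δl = 1.6/cos35.1° = 1.956 m; N'_5 = 114·cos35.1° = 93.3; c'Δl = 32.07; W sinα = 65.6
Slice 6: Δl = 2.9/cos48.3° = 4.359 m; N'_6 = 102·cos48.3° = 67.9; c'Δl = 71.49; W sinα = 76.2
Σc'Δl = 231.9 kN/m; ΣN' = 673.5 kN/m; ΣW sinα = 295.3 kN/m
Resisting = 231.9 + 673.5·tan29.6° = 231.9 + 382.6 = 614.5 kN/m
FS = 614.5 / 295.3 = 2.081

FS = 2.08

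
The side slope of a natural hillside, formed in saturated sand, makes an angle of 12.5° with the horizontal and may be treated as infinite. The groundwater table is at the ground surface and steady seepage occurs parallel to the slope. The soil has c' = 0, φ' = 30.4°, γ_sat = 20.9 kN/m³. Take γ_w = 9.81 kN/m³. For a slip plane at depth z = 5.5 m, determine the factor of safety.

With seepage parallel to the slope and the water table at the surface, the effective normal stress on the slip plane uses the buoyant unit weight γ' = γ_sat − γ_w while the driving shear stress uses γ_sat:
FS = [c' + γ' z cos²β tanφ'] / [γ_sat z sinβ cosβ]
(For c' = 0 this reduces to FS = (γ'/γ_sat)·tanφ'/tanβ.)
γ' = 20.9 − 9.81 = 11.09 kN/m³
Numerator = 0.0 + 11.09·5.5·cos²12.5°·tan30.4° = 0.0 + 11.09·5.5·0.9532·0.5867 = 34.109 kPa
Denominator = 20.9·5.5·sin12.5°·cos12.5° = 20.9·5.5·0.2164·0.9763 = 24.290 kPa
FS = 34.109 / 24.290 = 1.404

FS = 1.40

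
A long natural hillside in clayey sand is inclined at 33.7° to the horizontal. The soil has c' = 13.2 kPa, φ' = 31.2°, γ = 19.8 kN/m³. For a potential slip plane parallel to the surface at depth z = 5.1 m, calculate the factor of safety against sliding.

For an infinite slope with a slip plane parallel to the surface (no pore pressure): FS = [c' + γz cos²β tanφ'] / [γz sinβ cosβ].
γz = 19.8·5.1 = 100.98 kN/m²
Numerator = 13.2 + 100.98·cos²33.7°·tan31.2° = 13.2 + 100.98·0.6921·0.6056 = 55.529 kPa
Denominator = 100.98·sin33.7°·cos33.7° = 100.98·0.5548·0.8320 = 46.613 kPa
FS = 55.529 / 46.613 = 1.191

FS = 1.19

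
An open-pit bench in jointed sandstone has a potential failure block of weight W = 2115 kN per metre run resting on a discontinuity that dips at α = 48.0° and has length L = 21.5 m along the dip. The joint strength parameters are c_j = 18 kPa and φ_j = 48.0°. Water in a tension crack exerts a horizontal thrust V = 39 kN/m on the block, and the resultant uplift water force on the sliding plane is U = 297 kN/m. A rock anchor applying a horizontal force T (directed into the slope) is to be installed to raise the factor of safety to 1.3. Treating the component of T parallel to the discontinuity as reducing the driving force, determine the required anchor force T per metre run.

T = 283 kN/m

Resolving forces along and normal to the sliding plane, with the horizontal anchor force T adding T·sinα to the effective normal force and T·cosα acting up the plane against the driving force:
FS = [c_jL + (W cosα − U − V sinα + T sinα) tanφ_j] / [W sinα + V cosα − T cosα]
Without the anchor: N' = 1089.2 kN/m, driving T_d = 1597.8 kN/m, resisting R = 18·21.5 + 1089.2·tan48.0° = 1596.7 kN/m, FS = 1.00.
Setting FS = 1.3 and solving for T:
1.3·(1597.8 − T cos48.0°) = 1596.7 + T sin48.0°·tan48.0°
T·(sin48.0°·tan48.0° + 1.3·cos48.0°) = 1.3·1597.8 − 1596.7
T·(0.7431·1.1106 + 1.3·0.6691) = 2077.2 − 1596.7 = 480.5
T·1.6952 = 480.5
T = 283.4 kN/m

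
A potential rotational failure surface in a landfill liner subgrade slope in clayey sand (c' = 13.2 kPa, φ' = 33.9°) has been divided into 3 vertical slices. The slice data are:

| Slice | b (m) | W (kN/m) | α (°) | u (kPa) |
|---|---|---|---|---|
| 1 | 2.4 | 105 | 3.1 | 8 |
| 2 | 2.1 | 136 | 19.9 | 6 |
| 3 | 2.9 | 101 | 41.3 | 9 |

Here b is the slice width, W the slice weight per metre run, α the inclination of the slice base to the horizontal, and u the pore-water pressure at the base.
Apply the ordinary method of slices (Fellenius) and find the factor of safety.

FS = 2.31

Ordinary method of slices: FS = Σ[c'·Δl_i + (W_i cosα_i − u_i·Δl_i)·tanφ'] / Σ W_i sinα_i, with Δl_i = b_i / cosα_i.
Slice 1: Δl = 2.4/cos3.1° = 2.404 m; N'_1 = 105·cos3.1° − 8·2.404 = 85.6; c'Δl = 31.73; W sinα = 5.7
Slice 2: Δl = 2.1/cos19.9° = 2.233 m; N'_2 = 136·cos19.9° − 6·2.233 = 114.5; c'Δl = 29.48; W sinα = 46.3
Slice 3: Δl = 2.9/cos41.3° = 3.860 m; N'_3 = 101·cos41.3° − 9·3.860 = 41.1; c'Δl = 50.95; W sinα = 66.7
Σc'Δl = 112.2 kN/m; ΣN' = 241.2 kN/m; ΣW sinα = 118.6 kN/m
Resisting = 112.2 + 241.2·tan33.9° = 112.2 + 162.1 = 274.3 kN/m
FS = 274.3 / 118.6 = 2.312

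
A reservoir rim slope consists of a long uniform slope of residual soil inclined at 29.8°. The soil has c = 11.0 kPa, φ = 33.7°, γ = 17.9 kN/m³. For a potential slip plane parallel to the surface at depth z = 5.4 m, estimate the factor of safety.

For an infinite slope with a slip plane parallel to the surface (no pore pressure): FS = [c + γz cos²β tanφ] / [γz sinβ cosβ].
γz = 17.9·5.4 = 96.66 kN/m²
Numerator = 11.0 + 96.66·cos²29.8°·tan33.7° = 11.0 + 96.66·0.7530·0.6669 = 59.543 kPa
Denominator = 96.66·sin29.8°·cos29.8° = 96.66·0.4970·0.8678 = 41.685 kPa
FS = 59.543 / 41.685 = 1.428

FS = 1.43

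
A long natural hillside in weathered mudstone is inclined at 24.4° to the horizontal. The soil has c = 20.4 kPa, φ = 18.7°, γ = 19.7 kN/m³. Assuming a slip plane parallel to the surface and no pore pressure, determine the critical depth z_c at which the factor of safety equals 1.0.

z_c = 10.84 m

Setting FS = 1.00 in FS = [c + γz cos²β tanφ] / [γz sinβ cosβ] and solving for z:
z = c / [γ cosβ (FS·sinβ − cosβ·tanφ)]
  = 20.4 / [19.7·cos24.4°·(1.00·sin24.4° − cos24.4°·tan18.7°)]
  = 20.4 / [19.7·0.9107·(1.00·0.4131 − 0.9107·0.3385)]
  = 20.4 / 1.8811 = 10.844 m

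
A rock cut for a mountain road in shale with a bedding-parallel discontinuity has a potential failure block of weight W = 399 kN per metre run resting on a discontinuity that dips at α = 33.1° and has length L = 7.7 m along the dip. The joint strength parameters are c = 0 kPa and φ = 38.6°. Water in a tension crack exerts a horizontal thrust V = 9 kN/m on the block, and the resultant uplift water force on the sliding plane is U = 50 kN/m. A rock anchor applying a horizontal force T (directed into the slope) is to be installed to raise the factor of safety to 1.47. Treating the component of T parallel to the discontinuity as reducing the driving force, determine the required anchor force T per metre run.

T = 65 kN/m

Resolving forces along and normal to the sliding plane, with the horizontal anchor force T adding T·sinα to the effective normal force and T·cosα acting up the plane against the driving force:
FS = [cL + (W cosα − U − V sinα + T sinα) tanφ] / [W sinα + V cosα − T cosα]
Without the anchor: N' = 279.3 kN/m, driving T_d = 225.4 kN/m, resisting R = 0·7.7 + 279.3·tan38.6° = 223.0 kN/m, FS = 0.99.
Setting FS = 1.47 and solving for T:
1.47·(225.4 − T cos33.1°) = 223.0 + T sin33.1°·tan38.6°
T·(sin33.1°·tan38.6° + 1.47·cos33.1°) = 1.47·225.4 − 223.0
T·(0.5461·0.7983 + 1.47·0.8377) = 331.4 − 223.0 = 108.4
T·1.6674 = 108.4
T = 65.0 kN/m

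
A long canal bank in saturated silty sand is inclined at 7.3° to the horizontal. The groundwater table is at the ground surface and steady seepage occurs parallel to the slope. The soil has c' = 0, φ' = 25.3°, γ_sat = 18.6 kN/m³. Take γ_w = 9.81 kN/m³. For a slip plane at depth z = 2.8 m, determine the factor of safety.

With seepage parallel to the slope and the water table at the surface, the effective normal stress on the slip plane uses the buoyant unit weight γ' = γ_sat − γ_w while the driving shear stress uses γ_sat:
FS = [c' + γ' z cos²β tanφ'] / [γ_sat z sinβ cosβ]
(For c' = 0 this reduces to FS = (γ'/γ_sat)·tanφ'/tanβ.)
γ' = 18.6 − 9.81 = 8.79 kN/m³
Numerator = 0.0 + 8.79·2.8·cos²7.3°·tan25.3° = 0.0 + 8.79·2.8·0.9839·0.4727 = 11.446 kPa
Denominator = 18.6·2.8·sin7.3°·cos7.3° = 18.6·2.8·0.1271·0.9919 = 6.564 kPa
FS = 11.446 / 6.564 = 1.744

FS = 1.74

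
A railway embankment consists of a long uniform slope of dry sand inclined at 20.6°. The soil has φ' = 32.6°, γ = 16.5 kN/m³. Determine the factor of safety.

For a dry cohesionless infinite slope the factor of safety is FS = tanφ' / tanβ.
FS = tan32.6° / tan20.6° = 0.6395 / 0.3759 = 1.701

FS = 1.70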